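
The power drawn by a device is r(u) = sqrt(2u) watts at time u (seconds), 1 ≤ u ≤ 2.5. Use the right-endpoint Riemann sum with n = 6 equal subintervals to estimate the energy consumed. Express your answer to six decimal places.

Δu = (2.5 − 1)/6 = 0.25.
Right endpoints: 1.25, 1.5, 1.75, 2, 2.25, 2.5.
r(1.25) ≈ 1.581139, r(1.5) ≈ 1.732051, r(1.75) ≈ 1.870829, r(2) ≈ 2.000000, r(2.25) ≈ 2.121320, r(2.5) ≈ 2.236068.
Sum = Δu · [r(1.25) + r(1.5) + r(1.75) + ...].
Sum ≈ 2.885352.

2.885352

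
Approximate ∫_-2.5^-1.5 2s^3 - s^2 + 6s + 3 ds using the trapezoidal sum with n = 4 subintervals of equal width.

Δs = (-1.5 − (-2.5))/4 = 0.25.
f(-2.5) = -49.5, f(-2.25) = -38.34375, f(-2) = -29, f(-1.75) = -21.28125, f(-1.5) = -15.
T_4 = (Δs/2)·[f(s_0) + 2f(s_1) + 2f(s_2) + 2f(s_3) + f(s_4)].
Sum = -30.21875.

-30.21875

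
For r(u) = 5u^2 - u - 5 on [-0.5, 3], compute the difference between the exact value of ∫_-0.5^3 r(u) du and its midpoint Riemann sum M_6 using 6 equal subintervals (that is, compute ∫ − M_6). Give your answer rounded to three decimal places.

Exact integral: ∫_-0.5^3 r(u) du ≈ 23.33333.
M_6 ≈ 22.83709.
Error ≈ 23.33333 − 22.83709 ≈ 0.496.

0.496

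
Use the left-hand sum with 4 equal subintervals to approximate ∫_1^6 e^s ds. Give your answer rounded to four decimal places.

Δs = (6 − 1)/4 = 1.25.
Left endpoints: 1, 2.25, 3.5, 4.75.
f(1) ≈ 2.7183, f(2.25) ≈ 9.4877, f(3.5) ≈ 33.1155, f(4.75) ≈ 115.5843.
Sum = Δs · [f(1) + f(2.25) + f(3.5) + f(4.75)].
Sum ≈ 201.1322.

201.1322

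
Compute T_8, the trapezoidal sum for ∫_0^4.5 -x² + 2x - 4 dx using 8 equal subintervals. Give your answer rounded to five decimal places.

Δx = (4.5 − 0)/8 = 0.5625.
f(0) = -4, f(0.5625) = -3.19140625, f(1.125) = -3.015625, f(1.6875) = -3.47265625, f(2.25) = -4.5625, f(2.8125) = -6.28515625, f(3.375) = -8.640625, f(3.9375) = -11.62890625, f(4.5) = -15.25.
T_8 = (Δx/2)·[f(x_0) + 2f(x_1) + ... + 2f(x_{7}) + f(x_8)].
Sum ≈ -28.36230.

-28.36230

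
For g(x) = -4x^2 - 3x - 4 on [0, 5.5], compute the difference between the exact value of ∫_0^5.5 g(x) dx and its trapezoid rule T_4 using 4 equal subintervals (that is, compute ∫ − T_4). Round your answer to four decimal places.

6.9323

Exact integral: ∫_0^5.5 g(x) dx ≈ -289.208333.
T_4 = -296.140625.
Error ≈ -289.208333 − (-296.140625) ≈ 6.9323.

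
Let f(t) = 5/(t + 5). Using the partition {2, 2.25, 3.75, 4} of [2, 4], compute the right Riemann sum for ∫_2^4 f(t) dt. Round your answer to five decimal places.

Subinterval widths: 0.25, 1.5, 0.25.
Right endpoints: 2.25, 3.75, 4.
f(2.25) = 20/29, f(3.75) = 4/7, f(4) = 5/9.
Sum = Σ Δt_i · f(t_i).
Sum ≈ 1.16845.

1.16845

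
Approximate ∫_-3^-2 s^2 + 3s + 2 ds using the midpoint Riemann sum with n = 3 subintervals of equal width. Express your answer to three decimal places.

Δs = (-2 − (-3))/3 = 1/3.
Midpoints: -17/6, -2.5, -13/6.
f(-17/6) = 55/36, f(-2.5) = 0.75, f(-13/6) = 7/36.
Sum = Δs · [f(-17/6) + f(-2.5) + f(-13/6)].
Sum ≈ 0.824.

0.824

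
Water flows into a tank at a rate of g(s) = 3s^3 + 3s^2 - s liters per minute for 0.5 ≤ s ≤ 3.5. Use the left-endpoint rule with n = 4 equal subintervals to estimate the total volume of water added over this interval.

Δs = (3.5 − 0.5)/4 = 0.75.
Left endpoints: 0.5, 1.25, 2, 2.75.
g(0.5) = 0.625, g(1.25) = 9.296875, g(2) = 34, g(2.75) = 82.328125.
Sum = Δs · [g(0.5) + g(1.25) + g(2) + g(2.75)].
Sum = 94.6875.

94.6875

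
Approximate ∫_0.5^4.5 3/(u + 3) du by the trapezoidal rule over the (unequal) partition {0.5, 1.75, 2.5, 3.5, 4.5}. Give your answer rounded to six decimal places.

Subinterval widths: 1.25, 0.75, 1, 1.
f(0.5) = 6/7, f(1.75) = 12/19, f(2.5) = 6/11, f(3.5) = 6/13, f(4.5) = 0.4.
On each subinterval the trapezoid contributes (Δu_i/2)·[f(u_{i-1}) + f(u_i)].
Sum ≈ 2.306104.

2.306104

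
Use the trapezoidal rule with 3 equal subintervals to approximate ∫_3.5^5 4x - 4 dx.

19.5

Δx = (5 − 3.5)/3 = 0.5.
f(3.5) = 10, f(4) = 12, f(4.5) = 14, f(5) = 16.
T_3 = (Δx/2)·[f(x_0) + 2f(x_1) + 2f(x_2) + f(x_3)].
Sum = 19.5.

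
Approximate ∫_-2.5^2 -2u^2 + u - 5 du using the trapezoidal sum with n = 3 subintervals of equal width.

-42.75

Δu = (2 − (-2.5))/3 = 1.5.
f(-2.5) = -20, f(-1) = -8, f(0.5) = -5, f(2) = -11.
T_3 = (Δu/2)·[f(u_0) + 2f(u_1) + 2f(u_2) + f(u_3)].
Sum = -42.75.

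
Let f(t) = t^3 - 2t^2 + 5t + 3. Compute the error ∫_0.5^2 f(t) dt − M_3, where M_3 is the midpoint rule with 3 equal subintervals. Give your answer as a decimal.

Exact integral: ∫_0.5^2 f(t) dt = 12.609375.
M_3 = 12.5546875.
Error = 12.609375 − 12.5546875 = 0.0546875.

0.0546875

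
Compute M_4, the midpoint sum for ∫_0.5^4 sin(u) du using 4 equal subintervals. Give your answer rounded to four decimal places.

1.5812

Δu = (4 − 0.5)/4 = 0.875.
Midpoints: 0.9375, 1.8125, 2.6875, 3.5625.
f(0.9375) ≈ 0.8061, f(1.8125) ≈ 0.9709, f(2.6875) ≈ 0.4386, f(3.5625) ≈ -0.4086.
Sum = Δu · [f(0.9375) + f(1.8125) + f(2.6875) + f(3.5625)].
Sum ≈ 1.5812.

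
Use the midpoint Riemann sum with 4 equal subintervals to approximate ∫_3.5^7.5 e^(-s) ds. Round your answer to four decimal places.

0.0284

Δs = (7.5 − 3.5)/4 = 1.
Midpoints: 4, 5, 6, 7.
f(4) ≈ 0.0183, f(5) ≈ 0.0067, f(6) ≈ 0.0025, f(7) ≈ 0.0009.
Sum = Δs · [f(4) + f(5) + f(6) + f(7)].
Sum ≈ 0.0284.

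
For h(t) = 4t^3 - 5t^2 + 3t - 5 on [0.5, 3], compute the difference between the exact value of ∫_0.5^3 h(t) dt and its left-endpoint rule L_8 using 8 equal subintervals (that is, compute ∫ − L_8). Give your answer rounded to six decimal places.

Exact integral: ∫_0.5^3 h(t) dt ≈ 36.77083333.
L_8 = 26.2890625.
Error ≈ 36.77083333 − 26.2890625 ≈ 10.481771.

10.481771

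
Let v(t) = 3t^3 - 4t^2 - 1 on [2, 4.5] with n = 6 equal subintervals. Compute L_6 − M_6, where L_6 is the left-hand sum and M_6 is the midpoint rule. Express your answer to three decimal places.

-35.672

L_6 ≈ 145.62862.
M_6 ≈ 181.30027.
L_6 − M_6 ≈ -35.672.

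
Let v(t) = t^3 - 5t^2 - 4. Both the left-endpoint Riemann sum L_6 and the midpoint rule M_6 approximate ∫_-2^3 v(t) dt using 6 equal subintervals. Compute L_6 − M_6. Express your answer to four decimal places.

-7.2049

L_6 ≈ -68.275463.
M_6 ≈ -61.070602.
L_6 − M_6 ≈ -7.2049.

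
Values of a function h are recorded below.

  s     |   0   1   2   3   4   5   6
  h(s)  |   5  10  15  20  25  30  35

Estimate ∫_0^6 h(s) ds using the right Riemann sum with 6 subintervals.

135

Δs = 1.
Sum = 1·[10 + 15 + 20 + 25 + 30 + 35] = 135.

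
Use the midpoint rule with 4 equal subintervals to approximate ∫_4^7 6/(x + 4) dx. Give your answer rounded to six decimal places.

1.909690

Δx = (7 − 4)/4 = 0.75.
Midpoints: 4.375, 5.125, 5.875, 6.625.
f(4.375) = 48/67, f(5.125) = 48/73, f(5.875) = 48/79, f(6.625) = 48/85.
Sum = Δx · [f(4.375) + f(5.125) + f(5.875) + f(6.625)].
Sum ≈ 1.909690.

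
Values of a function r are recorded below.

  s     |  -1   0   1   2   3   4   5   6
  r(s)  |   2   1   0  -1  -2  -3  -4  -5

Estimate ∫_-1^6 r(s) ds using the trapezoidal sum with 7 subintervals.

-10.5

Δs = 1.
T_7 = (1/2)·[2 + 2·1 + 2·0 + 2·(-1) + 2·(-2) + 2·(-3) + 2·(-4) + (-5)] = -10.5.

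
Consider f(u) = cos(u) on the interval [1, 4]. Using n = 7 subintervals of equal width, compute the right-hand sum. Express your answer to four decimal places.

-1.8296

Δu = (4 − 1)/7 = 3/7.
Right endpoints: 10/7, 13/7, 16/7, 19/7, 22/7, 25/7, 4.
f(10/7) ≈ 0.1417, f(13/7) ≈ -0.2824, f(16/7) ≈ -0.6556, f(19/7) ≈ -0.9101, f(22/7) ≈ -1.0000, f(25/7) ≈ -0.9090, f(4) ≈ -0.6536.
Sum = Δu · [f(10/7) + f(13/7) + f(16/7) + ...].
Sum ≈ -1.8296.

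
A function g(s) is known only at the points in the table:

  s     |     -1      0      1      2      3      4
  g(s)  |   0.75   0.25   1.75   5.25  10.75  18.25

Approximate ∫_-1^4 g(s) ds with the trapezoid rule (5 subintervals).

Δs = 1.
T_5 = (1/2)·[0.75 + 2·0.25 + 2·1.75 + 2·5.25 + 2·10.75 + 18.25] = 27.5.

27.5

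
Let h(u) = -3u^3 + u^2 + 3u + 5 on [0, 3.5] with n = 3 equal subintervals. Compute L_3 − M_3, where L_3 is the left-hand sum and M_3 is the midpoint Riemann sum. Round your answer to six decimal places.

44.193576

L_3 ≈ -12.33101852.
M_3 ≈ -56.52459491.
L_3 − M_3 ≈ 44.193576.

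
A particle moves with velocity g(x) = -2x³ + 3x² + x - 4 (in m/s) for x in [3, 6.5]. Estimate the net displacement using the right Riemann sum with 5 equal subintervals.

Δx = (6.5 − 3)/5 = 0.7.
Right endpoints: 3.7, 4.4, 5.1, 5.8, 6.5.
g(3.7) = -60.536, g(4.4) = -111.888, g(5.1) = -186.172, g(5.8) = -287.504, g(6.5) = -420.
Sum = Δx · [g(3.7) + g(4.4) + g(5.1) + g(5.8) + g(6.5)].
Sum = -746.27.

-746.27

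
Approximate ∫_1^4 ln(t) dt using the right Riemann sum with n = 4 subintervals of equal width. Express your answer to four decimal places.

Δt = (4 − 1)/4 = 0.75.
Right endpoints: 1.75, 2.5, 3.25, 4.
f(1.75) ≈ 0.5596, f(2.5) ≈ 0.9163, f(3.25) ≈ 1.1787, f(4) ≈ 1.3863.
Sum = Δt · [f(1.75) + f(2.5) + f(3.25) + f(4)].
Sum ≈ 3.0306.

3.0306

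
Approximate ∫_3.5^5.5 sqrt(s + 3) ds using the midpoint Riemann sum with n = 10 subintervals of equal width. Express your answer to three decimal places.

Δs = (5.5 − 3.5)/10 = 0.2.
Midpoints: 3.6, 3.8, 4, 4.2, 4.4, 4.6, 4.8, 5, 5.2, 5.4.
f(3.6) ≈ 2.569, f(3.8) ≈ 2.608, f(4) ≈ 2.646, f(4.2) ≈ 2.683, f(4.4) ≈ 2.720, f(4.6) ≈ 2.757, f(4.8) ≈ 2.793, f(5) ≈ 2.828, f(5.2) ≈ 2.864, f(5.4) ≈ 2.898.
Sum = Δs · [f(3.6) + f(3.8) + f(4) + ...].
Sum ≈ 5.473.

5.473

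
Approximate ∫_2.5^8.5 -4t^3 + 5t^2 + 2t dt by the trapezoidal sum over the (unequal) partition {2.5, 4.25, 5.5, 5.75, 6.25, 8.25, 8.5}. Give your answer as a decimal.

Subinterval widths: 1.75, 1.25, 0.25, 0.5, 2, 0.25.
f(2.5) = -26.25, f(4.25) = -208.25, f(5.5) = -503.25, f(5.75) = -583.625, f(6.25) = -768.75, f(8.25) = -1889.25, f(8.5) = -2078.25.
On each subinterval the trapezoid contributes (Δt_i/2)·[f(t_{i-1}) + f(t_i)].
Sum = -4277.765625.

-4277.765625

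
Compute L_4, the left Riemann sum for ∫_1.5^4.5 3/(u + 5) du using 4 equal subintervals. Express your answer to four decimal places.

Δu = (4.5 − 1.5)/4 = 0.75.
Left endpoints: 1.5, 2.25, 3, 3.75.
f(1.5) = 6/13, f(2.25) = 12/29, f(3) = 0.375, f(3.75) = 12/35.
Sum = Δu · [f(1.5) + f(2.25) + f(3) + f(3.75)].
Sum ≈ 1.1949.

1.1949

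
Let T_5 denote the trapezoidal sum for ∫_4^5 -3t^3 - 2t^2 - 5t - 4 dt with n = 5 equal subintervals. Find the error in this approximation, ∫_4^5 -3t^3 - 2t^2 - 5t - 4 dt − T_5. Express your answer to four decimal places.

Exact integral: ∫_4^5 f(t) dt ≈ -343.916667.
T_5 = -344.2.
Error ≈ -343.916667 − (-344.2) ≈ 0.2833.

0.2833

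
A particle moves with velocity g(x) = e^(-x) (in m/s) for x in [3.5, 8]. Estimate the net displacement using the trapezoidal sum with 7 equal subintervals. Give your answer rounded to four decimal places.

Δx = (8 − 3.5)/7 = 9/14.
g(3.5) ≈ 0.0302, g(29/7) ≈ 0.0159, g(67/14) ≈ 0.0083, g(38/7) ≈ 0.0044, g(85/14) ≈ 0.0023, g(47/7) ≈ 0.0012, g(103/14) ≈ 0.0006, g(8) ≈ 0.0003.
T_7 = (Δx/2)·[g(x_0) + 2g(x_1) + ... + 2g(x_{6}) + g(x_7)].
Sum ≈ 0.0309.

0.0309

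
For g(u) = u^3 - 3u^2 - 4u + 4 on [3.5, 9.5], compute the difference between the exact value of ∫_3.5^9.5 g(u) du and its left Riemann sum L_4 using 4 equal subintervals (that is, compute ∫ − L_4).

Exact integral: ∫_3.5^9.5 g(u) du = 1052.25.
L_4 = 672.
Error = 1052.25 − 672 = 380.25.

380.25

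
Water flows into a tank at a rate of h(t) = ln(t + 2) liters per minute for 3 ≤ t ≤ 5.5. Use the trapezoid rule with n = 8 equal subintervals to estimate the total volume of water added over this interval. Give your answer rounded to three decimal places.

Δt = (5.5 − 3)/8 = 0.3125.
h(3) ≈ 1.609, h(3.3125) ≈ 1.670, h(3.625) ≈ 1.727, h(3.9375) ≈ 1.781, h(4.25) ≈ 1.833, h(4.5625) ≈ 1.881, h(4.875) ≈ 1.928, h(5.1875) ≈ 1.972, h(5.5) ≈ 2.015.
T_8 = (Δt/2)·[h(t_0) + 2h(t_1) + ... + 2h(t_{7}) + h(t_8)].
Sum ≈ 4.564.

4.564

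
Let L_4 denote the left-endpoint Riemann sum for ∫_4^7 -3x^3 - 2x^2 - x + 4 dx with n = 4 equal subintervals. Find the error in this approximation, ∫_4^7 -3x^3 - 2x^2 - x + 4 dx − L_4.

-325.265625

Exact integral: ∫_4^7 f(x) dx = -1799.25.
L_4 = -1473.984375.
Error = -1799.25 − (-1473.984375) = -325.265625.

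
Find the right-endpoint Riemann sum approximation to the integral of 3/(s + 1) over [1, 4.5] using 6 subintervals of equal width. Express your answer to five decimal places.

2.77468

Δs = (4.5 − 1)/6 = 7/12.
Right endpoints: 19/12, 13/6, 2.75, 10/3, 47/12, 4.5.
f(19/12) = 36/31, f(13/6) = 18/19, f(2.75) = 0.8, f(10/3) = 9/13, f(47/12) = 36/59, f(4.5) = 6/11.
Sum = Δs · [f(19/12) + f(13/6) + f(2.75) + ...].
Sum ≈ 2.77468.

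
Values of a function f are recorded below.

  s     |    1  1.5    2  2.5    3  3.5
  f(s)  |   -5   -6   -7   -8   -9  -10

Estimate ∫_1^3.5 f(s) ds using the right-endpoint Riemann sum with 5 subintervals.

-20

Δs = 0.5.
Sum = 0.5·[(-6) + (-7) + (-8) + (-9) + (-10)] = -20.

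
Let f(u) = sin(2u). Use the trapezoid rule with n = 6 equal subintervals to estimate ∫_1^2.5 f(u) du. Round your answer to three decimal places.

Δu = (2.5 − 1)/6 = 0.25.
f(1) ≈ 0.909, f(1.25) ≈ 0.598, f(1.5) ≈ 0.141, f(1.75) ≈ -0.351, f(2) ≈ -0.757, f(2.25) ≈ -0.978, f(2.5) ≈ -0.959.
T_6 = (Δu/2)·[f(u_0) + 2f(u_1) + ... + 2f(u_{5}) + f(u_6)].
Sum ≈ -0.343.

-0.343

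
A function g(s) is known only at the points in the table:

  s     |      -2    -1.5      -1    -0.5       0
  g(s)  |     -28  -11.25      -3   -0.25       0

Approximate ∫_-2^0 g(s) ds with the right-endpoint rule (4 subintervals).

Δs = 0.5.
Sum = 0.5·[(-11.25) + (-3) + (-0.25) + 0] = -7.25.

-7.25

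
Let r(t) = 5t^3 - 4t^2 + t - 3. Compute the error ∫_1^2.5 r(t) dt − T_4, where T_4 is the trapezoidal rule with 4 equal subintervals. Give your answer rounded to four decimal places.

Exact integral: ∫_1^2.5 r(t) dt = 26.203125.
T_4 ≈ 26.985352.
Error ≈ 26.203125 − 26.985352 ≈ -0.7822.

-0.7822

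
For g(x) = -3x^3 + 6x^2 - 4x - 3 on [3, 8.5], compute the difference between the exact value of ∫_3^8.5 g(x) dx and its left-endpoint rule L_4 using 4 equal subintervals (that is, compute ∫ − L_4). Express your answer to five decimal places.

Exact integral: ∫_3^8.5 g(x) dx = -2823.046875.
L_4 ≈ -1937.1708984.
Error ≈ -2823.046875 − (-1937.1708984) ≈ -885.87598.

-885.87598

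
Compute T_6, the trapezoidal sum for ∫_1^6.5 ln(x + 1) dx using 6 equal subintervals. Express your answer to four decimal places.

8.2000

Δx = (6.5 − 1)/6 = 11/12.
f(1) ≈ 0.6931, f(23/12) ≈ 1.0704, f(17/6) ≈ 1.3437, f(3.75) ≈ 1.5581, f(14/3) ≈ 1.7346, f(67/12) ≈ 1.8845, f(6.5) ≈ 2.0149.
T_6 = (Δx/2)·[f(x_0) + 2f(x_1) + ... + 2f(x_{5}) + f(x_6)].
Sum ≈ 8.2000.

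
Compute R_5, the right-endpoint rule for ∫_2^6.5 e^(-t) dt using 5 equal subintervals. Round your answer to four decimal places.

Δt = (6.5 − 2)/5 = 0.9.
Right endpoints: 2.9, 3.8, 4.7, 5.6, 6.5.
f(2.9) ≈ 0.0550, f(3.8) ≈ 0.0224, f(4.7) ≈ 0.0091, f(5.6) ≈ 0.0037, f(6.5) ≈ 0.0015.
Sum = Δt · [f(2.9) + f(3.8) + f(4.7) + f(5.6) + f(6.5)].
Sum ≈ 0.0825.

0.0825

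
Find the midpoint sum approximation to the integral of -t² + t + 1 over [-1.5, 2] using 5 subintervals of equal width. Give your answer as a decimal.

Δt = (2 − (-1.5))/5 = 0.7.
Midpoints: -1.15, -0.45, 0.25, 0.95, 1.65.
f(-1.15) = -1.4725, f(-0.45) = 0.3475, f(0.25) = 1.1875, f(0.95) = 1.0475, f(1.65) = -0.0725.
Sum = Δt · [f(-1.15) + f(-0.45) + f(0.25) + f(0.95) + f(1.65)].
Sum = 0.72625.

0.72625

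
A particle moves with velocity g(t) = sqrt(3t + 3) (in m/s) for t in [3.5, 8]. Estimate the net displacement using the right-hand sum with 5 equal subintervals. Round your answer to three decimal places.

Δt = (8 − 3.5)/5 = 0.9.
Right endpoints: 4.4, 5.3, 6.2, 7.1, 8.
g(4.4) ≈ 4.025, g(5.3) ≈ 4.347, g(6.2) ≈ 4.648, g(7.1) ≈ 4.930, g(8) ≈ 5.196.
Sum = Δt · [g(4.4) + g(5.3) + g(6.2) + g(7.1) + g(8)].
Sum ≈ 20.831.

20.831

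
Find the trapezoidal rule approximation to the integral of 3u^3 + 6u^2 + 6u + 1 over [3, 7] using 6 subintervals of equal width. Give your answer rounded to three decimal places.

2511.111

Δu = (7 − 3)/6 = 2/3.
f(3) = 154, f(11/3) = 2264/9, f(13/3) = 3454/9, f(5) = 556, f(17/3) = 6962/9, f(19/3) = 9376/9, f(7) = 1366.
T_6 = (Δu/2)·[f(u_0) + 2f(u_1) + ... + 2f(u_{5}) + f(u_6)].
Sum ≈ 2511.111.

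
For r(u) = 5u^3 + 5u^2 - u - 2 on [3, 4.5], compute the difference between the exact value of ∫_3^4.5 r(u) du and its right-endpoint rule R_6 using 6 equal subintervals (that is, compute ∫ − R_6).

-47.87890625

Exact integral: ∫_3^4.5 r(u) du = 509.578125.
R_6 = 557.45703125.
Error = 509.578125 − 557.45703125 = -47.87890625.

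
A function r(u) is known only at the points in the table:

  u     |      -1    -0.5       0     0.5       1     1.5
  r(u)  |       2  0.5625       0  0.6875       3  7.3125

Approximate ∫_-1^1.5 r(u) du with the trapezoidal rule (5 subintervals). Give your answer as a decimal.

Δu = 0.5.
T_5 = (0.5/2)·[2 + 2·0.5625 + 2·0 + 2·0.6875 + 2·3 + 7.3125] = 4.453125.

4.453125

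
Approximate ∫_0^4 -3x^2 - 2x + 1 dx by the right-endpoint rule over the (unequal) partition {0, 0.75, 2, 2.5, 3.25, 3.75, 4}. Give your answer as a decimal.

Subinterval widths: 0.75, 1.25, 0.5, 0.75, 0.5, 0.25.
Right endpoints: 0.75, 2, 2.5, 3.25, 3.75, 4.
f(0.75) = -2.1875, f(2) = -15, f(2.5) = -22.75, f(3.25) = -37.1875, f(3.75) = -48.6875, f(4) = -55.
Sum = Σ Δx_i · f(x_i).
Sum = -97.75.

-97.75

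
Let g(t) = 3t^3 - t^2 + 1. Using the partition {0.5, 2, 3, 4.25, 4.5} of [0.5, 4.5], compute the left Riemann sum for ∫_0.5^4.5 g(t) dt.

167.24609375

Subinterval widths: 1.5, 1, 1.25, 0.25.
Left endpoints: 0.5, 2, 3, 4.25.
g(0.5) = 1.125, g(2) = 21, g(3) = 73, g(4.25) = 213.234375.
Sum = Σ Δt_i · g(t_i).
Sum = 167.24609375.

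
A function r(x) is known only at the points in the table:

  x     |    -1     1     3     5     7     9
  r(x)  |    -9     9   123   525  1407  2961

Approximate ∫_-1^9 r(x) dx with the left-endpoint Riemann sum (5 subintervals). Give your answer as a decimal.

4110

Δx = 2.
Sum = 2·[(-9) + 9 + 123 + 525 + 1407] = 4110.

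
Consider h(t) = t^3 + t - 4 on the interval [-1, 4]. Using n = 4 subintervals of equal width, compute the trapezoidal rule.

57.109375

Δt = (4 − (-1))/4 = 1.25.
h(-1) = -6, h(0.25) = -3.734375, h(1.5) = 0.875, h(2.75) = 19.546875, h(4) = 64.
T_4 = (Δt/2)·[h(t_0) + 2h(t_1) + 2h(t_2) + 2h(t_3) + h(t_4)].
Sum = 57.109375.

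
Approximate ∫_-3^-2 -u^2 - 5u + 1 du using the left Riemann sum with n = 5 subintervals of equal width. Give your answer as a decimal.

7.16

Δu = (-2 − (-3))/5 = 0.2.
Left endpoints: -3, -2.8, -2.6, -2.4, -2.2.
f(-3) = 7, f(-2.8) = 7.16, f(-2.6) = 7.24, f(-2.4) = 7.24, f(-2.2) = 7.16.
Sum = Δu · [f(-3) + f(-2.8) + f(-2.6) + f(-2.4) + f(-2.2)].
Sum = 7.16.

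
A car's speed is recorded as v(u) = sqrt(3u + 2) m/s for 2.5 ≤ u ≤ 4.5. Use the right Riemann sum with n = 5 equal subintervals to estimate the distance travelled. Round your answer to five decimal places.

7.22346

Δu = (4.5 − 2.5)/5 = 0.4.
Right endpoints: 2.9, 3.3, 3.7, 4.1, 4.5.
v(2.9) ≈ 3.27109, v(3.3) ≈ 3.44964, v(3.7) ≈ 3.61939, v(4.1) ≈ 3.78153, v(4.5) ≈ 3.93700.
Sum = Δu · [v(2.9) + v(3.3) + v(3.7) + v(4.1) + v(4.5)].
Sum ≈ 7.22346.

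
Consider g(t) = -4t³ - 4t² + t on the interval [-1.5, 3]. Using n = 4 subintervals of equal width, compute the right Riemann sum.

Δt = (3 − (-1.5))/4 = 1.125.
Right endpoints: -0.375, 0.75, 1.875, 3.
g(-0.375) = -0.7265625, g(0.75) = -3.1875, g(1.875) = -38.5546875, g(3) = -141.
Sum = Δt · [g(-0.375) + g(0.75) + g(1.875) + g(3)].
Sum = -206.40234375.

-206.40234375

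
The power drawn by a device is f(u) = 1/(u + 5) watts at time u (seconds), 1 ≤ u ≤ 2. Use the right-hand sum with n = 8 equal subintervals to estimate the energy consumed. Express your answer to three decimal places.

0.153

Δu = (2 − 1)/8 = 0.125.
Right endpoints: 1.125, 1.25, 1.375, 1.5, 1.625, 1.75, 1.875, 2.
f(1.125) = 8/49, f(1.25) = 0.16, f(1.375) = 8/51, f(1.5) = 2/13, f(1.625) = 8/53, f(1.75) = 4/27, f(1.875) = 8/55, f(2) = 1/7.
Sum = Δu · [f(1.125) + f(1.25) + f(1.375) + ...].
Sum ≈ 0.153.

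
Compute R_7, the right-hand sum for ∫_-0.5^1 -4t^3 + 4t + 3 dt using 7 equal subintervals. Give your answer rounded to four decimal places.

5.1888

Δt = (1 − (-0.5))/7 = 3/14.
Right endpoints: -2/7, -1/14, 1/7, 5/14, 4/7, 11/14, 1.
f(-2/7) = 669/343, f(-1/14) = 1863/686, f(1/7) = 1221/343, f(5/14) = 2913/686, f(4/7) = 1557/343, f(11/14) = 2883/686, f(1) = 3.
Sum = Δt · [f(-2/7) + f(-1/14) + f(1/7) + ...].
Sum ≈ 5.1888.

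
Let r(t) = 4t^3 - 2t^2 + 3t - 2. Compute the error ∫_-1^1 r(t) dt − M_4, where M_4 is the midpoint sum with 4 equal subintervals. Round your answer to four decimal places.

Exact integral: ∫_-1^1 r(t) dt ≈ -5.333333.
M_4 = -5.25.
Error ≈ -5.333333 − (-5.25) ≈ -0.0833.

-0.0833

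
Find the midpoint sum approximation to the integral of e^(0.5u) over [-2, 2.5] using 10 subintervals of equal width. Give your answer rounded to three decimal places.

Δu = (2.5 − (-2))/10 = 0.45.
Midpoints: -1.775, -1.325, -0.875, -0.425, 0.025, 0.475, 0.925, 1.375, 1.825, 2.275.
f(-1.775) ≈ 0.412, f(-1.325) ≈ 0.516, f(-0.875) ≈ 0.646, f(-0.425) ≈ 0.809, f(0.025) ≈ 1.013, f(0.475) ≈ 1.268, f(0.925) ≈ 1.588, f(1.375) ≈ 1.989, f(1.825) ≈ 2.491, f(2.275) ≈ 3.119.
Sum = Δu · [f(-1.775) + f(-1.325) + f(-0.875) + ...].
Sum ≈ 6.232.

6.232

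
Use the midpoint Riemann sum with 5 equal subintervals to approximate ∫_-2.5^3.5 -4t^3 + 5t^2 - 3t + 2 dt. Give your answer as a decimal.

Δt = (3.5 − (-2.5))/5 = 1.2.
Midpoints: -1.9, -0.7, 0.5, 1.7, 2.9.
f(-1.9) = 53.186, f(-0.7) = 7.922, f(0.5) = 1.25, f(1.7) = -8.302, f(2.9) = -62.206.
Sum = Δt · [f(-1.9) + f(-0.7) + f(0.5) + f(1.7) + f(2.9)].
Sum = -9.78.

-9.78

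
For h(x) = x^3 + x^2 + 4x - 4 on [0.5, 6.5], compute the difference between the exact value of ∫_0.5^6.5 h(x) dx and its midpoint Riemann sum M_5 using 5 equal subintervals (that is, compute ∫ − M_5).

Exact integral: ∫_0.5^6.5 h(x) dx = 597.75.
M_5 = 589.47.
Error = 597.75 − 589.47 = 8.28.

8.28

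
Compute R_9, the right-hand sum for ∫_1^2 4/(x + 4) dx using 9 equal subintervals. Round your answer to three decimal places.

Δx = (2 − 1)/9 = 1/9.
Right endpoints: 10/9, 11/9, 4/3, 13/9, 14/9, 5/3, 16/9, 17/9, 2.
f(10/9) = 18/23, f(11/9) = 36/47, f(4/3) = 0.75, f(13/9) = 36/49, f(14/9) = 0.72, f(5/3) = 12/17, f(16/9) = 9/13, f(17/9) = 36/53, f(2) = 2/3.
Sum = Δx · [f(10/9) + f(11/9) + f(4/3) + ...].
Sum ≈ 0.722.

0.722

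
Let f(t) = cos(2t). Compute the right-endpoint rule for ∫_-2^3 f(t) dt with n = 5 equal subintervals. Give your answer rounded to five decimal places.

0.47423

Δt = (3 − (-2))/5 = 1.
Right endpoints: -1, 0, 1, 2, 3.
f(-1) ≈ -0.41615, f(0) ≈ 1.00000, f(1) ≈ -0.41615, f(2) ≈ -0.65364, f(3) ≈ 0.96017.
Sum = Δt · [f(-1) + f(0) + f(1) + f(2) + f(3)].
Sum ≈ 0.47423.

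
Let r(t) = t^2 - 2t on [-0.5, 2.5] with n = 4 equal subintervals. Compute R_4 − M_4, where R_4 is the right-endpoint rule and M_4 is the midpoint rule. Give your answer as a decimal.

R_4 = -0.46875.
M_4 = -0.890625.
R_4 − M_4 = 0.421875.

0.421875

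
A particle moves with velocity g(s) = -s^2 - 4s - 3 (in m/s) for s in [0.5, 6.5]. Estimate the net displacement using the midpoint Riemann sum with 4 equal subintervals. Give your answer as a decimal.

Δs = (6.5 − 0.5)/4 = 1.5.
Midpoints: 1.25, 2.75, 4.25, 5.75.
g(1.25) = -9.5625, g(2.75) = -21.5625, g(4.25) = -38.0625, g(5.75) = -59.0625.
Sum = Δs · [g(1.25) + g(2.75) + g(4.25) + g(5.75)].
Sum = -192.375.

-192.375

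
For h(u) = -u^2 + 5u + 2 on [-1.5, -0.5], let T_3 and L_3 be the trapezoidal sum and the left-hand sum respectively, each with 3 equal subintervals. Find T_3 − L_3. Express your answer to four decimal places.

1.1667

T_3 ≈ -4.101852.
L_3 ≈ -5.268519.
T_3 − L_3 ≈ 1.1667.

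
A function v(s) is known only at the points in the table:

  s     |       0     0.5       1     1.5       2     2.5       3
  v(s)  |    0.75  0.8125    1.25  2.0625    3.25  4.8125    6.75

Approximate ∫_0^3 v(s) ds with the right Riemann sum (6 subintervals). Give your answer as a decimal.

Δs = 0.5.
Sum = 0.5·[0.8125 + 1.25 + 2.0625 + 3.25 + 4.8125 + 6.75] = 9.46875.

9.46875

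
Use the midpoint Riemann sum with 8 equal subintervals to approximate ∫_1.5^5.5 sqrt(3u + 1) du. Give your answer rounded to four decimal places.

Δu = (5.5 − 1.5)/8 = 0.5.
Midpoints: 1.75, 2.25, 2.75, 3.25, 3.75, 4.25, 4.75, 5.25.
f(1.75) ≈ 2.5000, f(2.25) ≈ 2.7839, f(2.75) ≈ 3.0414, f(3.25) ≈ 3.2787, f(3.75) ≈ 3.5000, f(4.25) ≈ 3.7081, f(4.75) ≈ 3.9051, f(5.25) ≈ 4.0927.
Sum = Δu · [f(1.75) + f(2.25) + f(2.75) + ...].
Sum ≈ 13.4049.

13.4049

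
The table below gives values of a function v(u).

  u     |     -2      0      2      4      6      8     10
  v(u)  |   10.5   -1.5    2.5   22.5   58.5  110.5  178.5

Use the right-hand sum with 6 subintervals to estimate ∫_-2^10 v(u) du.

Δu = 2.
Sum = 2·[(-1.5) + 2.5 + 22.5 + 58.5 + 110.5 + 178.5] = 742.

742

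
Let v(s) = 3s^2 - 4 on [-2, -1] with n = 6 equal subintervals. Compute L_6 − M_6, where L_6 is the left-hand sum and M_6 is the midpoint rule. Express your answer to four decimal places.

L_6 ≈ 3.763889.
M_6 ≈ 2.993056.
L_6 − M_6 ≈ 0.7708.

0.7708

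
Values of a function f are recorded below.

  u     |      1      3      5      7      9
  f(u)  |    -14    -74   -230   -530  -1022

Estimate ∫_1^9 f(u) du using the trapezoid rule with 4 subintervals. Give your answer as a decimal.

Δu = 2.
T_4 = (2/2)·[(-14) + 2·(-74) + 2·(-230) + 2·(-530) + (-1022)] = -2704.

-2704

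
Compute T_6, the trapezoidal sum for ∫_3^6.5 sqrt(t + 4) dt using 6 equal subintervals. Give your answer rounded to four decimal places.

10.3348

Δt = (6.5 − 3)/6 = 7/12.
f(3) ≈ 2.6458, f(43/12) ≈ 2.7538, f(25/6) ≈ 2.8577, f(4.75) ≈ 2.9580, f(16/3) ≈ 3.0551, f(71/12) ≈ 3.1491, f(6.5) ≈ 3.2404.
T_6 = (Δt/2)·[f(t_0) + 2f(t_1) + ... + 2f(t_{5}) + f(t_6)].
Sum ≈ 10.3348.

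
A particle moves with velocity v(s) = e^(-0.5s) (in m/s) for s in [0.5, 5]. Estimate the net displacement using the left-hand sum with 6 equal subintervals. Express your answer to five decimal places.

Δs = (5 − 0.5)/6 = 0.75.
Left endpoints: 0.5, 1.25, 2, 2.75, 3.5, 4.25.
v(0.5) ≈ 0.77880, v(1.25) ≈ 0.53526, v(2) ≈ 0.36788, v(2.75) ≈ 0.25284, v(3.5) ≈ 0.17377, v(4.25) ≈ 0.11943.
Sum = Δs · [v(0.5) + v(1.25) + v(2) + ...].
Sum ≈ 1.67099.

1.67099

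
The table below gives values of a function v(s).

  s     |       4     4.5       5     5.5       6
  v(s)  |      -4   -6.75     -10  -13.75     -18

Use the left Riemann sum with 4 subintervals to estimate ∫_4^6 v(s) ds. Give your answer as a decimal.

Δs = 0.5.
Sum = 0.5·[(-4) + (-6.75) + (-10) + (-13.75)] = -17.25.

-17.25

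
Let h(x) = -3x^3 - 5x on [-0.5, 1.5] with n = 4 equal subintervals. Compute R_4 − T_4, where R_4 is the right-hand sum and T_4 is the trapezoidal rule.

R_4 = -14.25.
T_4 = -9.125.
R_4 − T_4 = -5.125.

-5.125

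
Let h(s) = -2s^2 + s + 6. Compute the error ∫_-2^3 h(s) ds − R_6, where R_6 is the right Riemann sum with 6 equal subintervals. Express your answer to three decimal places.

3.241

Exact integral: ∫_-2^3 h(s) ds ≈ 9.16667.
R_6 ≈ 5.92593.
Error ≈ 9.16667 − 5.92593 ≈ 3.241.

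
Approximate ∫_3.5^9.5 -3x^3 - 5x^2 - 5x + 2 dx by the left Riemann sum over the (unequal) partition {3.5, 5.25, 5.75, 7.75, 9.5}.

-5215.92578125

Subinterval widths: 1.75, 0.5, 2, 1.75.
Left endpoints: 3.5, 5.25, 5.75, 7.75.
f(3.5) = -205.375, f(5.25) = -596.171875, f(5.75) = -762.390625, f(7.75) = -1733.515625.
Sum = Σ Δx_i · f(x_i).
Sum = -5215.92578125.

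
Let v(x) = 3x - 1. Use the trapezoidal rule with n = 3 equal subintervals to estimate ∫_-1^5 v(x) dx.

Δx = (5 − (-1))/3 = 2.
v(-1) = -4, v(1) = 2, v(3) = 8, v(5) = 14.
T_3 = (Δx/2)·[v(x_0) + 2v(x_1) + 2v(x_2) + v(x_3)].
Sum = 30.

30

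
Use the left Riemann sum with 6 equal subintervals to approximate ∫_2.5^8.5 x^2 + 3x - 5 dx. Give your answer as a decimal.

Δx = (8.5 − 2.5)/6 = 1.
Left endpoints: 2.5, 3.5, 4.5, 5.5, 6.5, 7.5.
f(2.5) = 8.75, f(3.5) = 17.75, f(4.5) = 28.75, f(5.5) = 41.75, f(6.5) = 56.75, f(7.5) = 73.75.
Sum = Δx · [f(2.5) + f(3.5) + f(4.5) + ...].
Sum = 227.5.

227.5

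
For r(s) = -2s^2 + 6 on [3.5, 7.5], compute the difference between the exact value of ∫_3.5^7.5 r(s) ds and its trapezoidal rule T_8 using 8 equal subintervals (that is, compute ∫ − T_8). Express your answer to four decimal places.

0.3333

Exact integral: ∫_3.5^7.5 r(s) ds ≈ -228.666667.
T_8 = -229.
Error ≈ -228.666667 − (-229) ≈ 0.3333.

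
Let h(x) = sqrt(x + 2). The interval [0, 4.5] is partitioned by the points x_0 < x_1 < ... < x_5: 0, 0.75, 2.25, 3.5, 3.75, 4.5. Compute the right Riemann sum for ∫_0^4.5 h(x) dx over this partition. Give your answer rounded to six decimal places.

9.779185

Subinterval widths: 0.75, 1.5, 1.25, 0.25, 0.75.
Right endpoints: 0.75, 2.25, 3.5, 3.75, 4.5.
h(0.75) ≈ 1.658312, h(2.25) ≈ 2.061553, h(3.5) ≈ 2.345208, h(3.75) ≈ 2.397916, h(4.5) ≈ 2.549510.
Sum = Σ Δx_i · h(x_i).
Sum ≈ 9.779185.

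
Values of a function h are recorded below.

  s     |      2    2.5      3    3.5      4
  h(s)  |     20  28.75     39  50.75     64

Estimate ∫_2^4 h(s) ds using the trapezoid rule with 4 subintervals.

Δs = 0.5.
T_4 = (0.5/2)·[20 + 2·28.75 + 2·39 + 2·50.75 + 64] = 80.25.

80.25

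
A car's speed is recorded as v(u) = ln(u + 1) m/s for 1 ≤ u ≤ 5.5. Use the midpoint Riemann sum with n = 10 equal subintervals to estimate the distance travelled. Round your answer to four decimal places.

6.2833

Δu = (5.5 − 1)/10 = 0.45.
Midpoints: 1.225, 1.675, 2.125, 2.575, 3.025, 3.475, 3.925, 4.375, 4.825, 5.275.
v(1.225) ≈ 0.7998, v(1.675) ≈ 0.9839, v(2.125) ≈ 1.1394, v(2.575) ≈ 1.2740, v(3.025) ≈ 1.3925, v(3.475) ≈ 1.4985, v(3.925) ≈ 1.5943, v(4.375) ≈ 1.6818, v(4.825) ≈ 1.7622, v(5.275) ≈ 1.8366.
Sum = Δu · [v(1.225) + v(1.675) + v(2.125) + ...].
Sum ≈ 6.2833.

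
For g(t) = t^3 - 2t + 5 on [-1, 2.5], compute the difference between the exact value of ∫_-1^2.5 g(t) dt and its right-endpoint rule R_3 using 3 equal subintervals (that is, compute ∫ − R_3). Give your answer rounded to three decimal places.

Exact integral: ∫_-1^2.5 g(t) dt = 21.765625.
R_3 ≈ 29.16667.
Error ≈ 21.765625 − 29.16667 ≈ -7.401.

-7.401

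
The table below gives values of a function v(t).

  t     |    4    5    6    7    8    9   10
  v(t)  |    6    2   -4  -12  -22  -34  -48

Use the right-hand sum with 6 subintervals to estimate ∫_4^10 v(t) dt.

Δt = 1.
Sum = 1·[2 + (-4) + (-12) + (-22) + (-34) + (-48)] = -118.

-118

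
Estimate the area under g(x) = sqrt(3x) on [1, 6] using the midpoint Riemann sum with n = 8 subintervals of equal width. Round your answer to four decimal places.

15.8241

Δx = (6 − 1)/8 = 0.625.
Midpoints: 1.3125, 1.9375, 2.5625, 3.1875, 3.8125, 4.4375, 5.0625, 5.6875.
g(1.3125) ≈ 1.9843, g(1.9375) ≈ 2.4109, g(2.5625) ≈ 2.7726, g(3.1875) ≈ 3.0923, g(3.8125) ≈ 3.3819, g(4.4375) ≈ 3.6486, g(5.0625) ≈ 3.8971, g(5.6875) ≈ 4.1307.
Sum = Δx · [g(1.3125) + g(1.9375) + g(2.5625) + ...].
Sum ≈ 15.8241.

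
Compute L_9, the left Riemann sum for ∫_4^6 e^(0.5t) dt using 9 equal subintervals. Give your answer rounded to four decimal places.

Δt = (6 − 4)/9 = 2/9.
Left endpoints: 4, 38/9, 40/9, 14/3, 44/9, 46/9, 16/3, 50/9, 52/9.
f(4) ≈ 7.3891, f(38/9) ≈ 8.2574, f(40/9) ≈ 9.2278, f(14/3) ≈ 10.3123, f(44/9) ≈ 11.5241, f(46/9) ≈ 12.8785, f(16/3) ≈ 14.3919, f(50/9) ≈ 16.0832, f(52/9) ≈ 17.9733.
Sum = Δt · [f(4) + f(38/9) + f(40/9) + ...].
Sum ≈ 24.0084.

24.0084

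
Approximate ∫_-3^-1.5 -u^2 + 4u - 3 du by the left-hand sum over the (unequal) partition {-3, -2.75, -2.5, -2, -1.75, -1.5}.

Subinterval widths: 0.25, 0.25, 0.5, 0.25, 0.25.
Left endpoints: -3, -2.75, -2.5, -2, -1.75.
f(-3) = -24, f(-2.75) = -21.5625, f(-2.5) = -19.25, f(-2) = -15, f(-1.75) = -13.0625.
Sum = Σ Δu_i · f(u_i).
Sum = -28.03125.

-28.03125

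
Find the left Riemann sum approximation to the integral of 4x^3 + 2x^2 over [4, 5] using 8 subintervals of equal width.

393.4375

Δx = (5 − 4)/8 = 0.125.
Left endpoints: 4, 4.125, 4.25, 4.375, 4.5, 4.625, 4.75, 4.875.
f(4) = 288, f(4.125) = 314.7890625, f(4.25) = 343.1875, f(4.375) = 373.2421875, f(4.5) = 405, f(4.625) = 438.5078125, f(4.75) = 473.8125, f(4.875) = 510.9609375.
Sum = Δx · [f(4) + f(4.125) + f(4.25) + ...].
Sum = 393.4375.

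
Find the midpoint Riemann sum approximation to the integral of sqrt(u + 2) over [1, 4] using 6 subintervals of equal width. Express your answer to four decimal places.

Δu = (4 − 1)/6 = 0.5.
Midpoints: 1.25, 1.75, 2.25, 2.75, 3.25, 3.75.
f(1.25) ≈ 1.8028, f(1.75) ≈ 1.9365, f(2.25) ≈ 2.0616, f(2.75) ≈ 2.1794, f(3.25) ≈ 2.2913, f(3.75) ≈ 2.3979.
Sum = Δu · [f(1.25) + f(1.75) + f(2.25) + ...].
Sum ≈ 6.3347.

6.3347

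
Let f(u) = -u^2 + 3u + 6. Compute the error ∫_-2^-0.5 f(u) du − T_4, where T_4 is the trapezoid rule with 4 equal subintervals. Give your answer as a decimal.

0.03515625

Exact integral: ∫_-2^-0.5 f(u) du = 0.75.
T_4 = 0.71484375.
Error = 0.75 − 0.71484375 = 0.03515625.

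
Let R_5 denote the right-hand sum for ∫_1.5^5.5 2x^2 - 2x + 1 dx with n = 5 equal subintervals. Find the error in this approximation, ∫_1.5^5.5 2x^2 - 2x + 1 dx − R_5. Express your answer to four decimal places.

Exact integral: ∫_1.5^5.5 f(x) dx ≈ 84.666667.
R_5 = 104.72.
Error ≈ 84.666667 − 104.72 ≈ -20.0533.

-20.0533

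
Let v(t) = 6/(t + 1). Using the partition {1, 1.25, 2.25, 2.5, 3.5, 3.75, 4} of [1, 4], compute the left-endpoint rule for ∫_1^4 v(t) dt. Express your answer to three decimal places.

Subinterval widths: 0.25, 1, 0.25, 1, 0.25, 0.25.
Left endpoints: 1, 1.25, 2.25, 2.5, 3.5, 3.75.
v(1) = 3, v(1.25) = 8/3, v(2.25) = 24/13, v(2.5) = 12/7, v(3.5) = 4/3, v(3.75) = 24/19.
Sum = Σ Δt_i · v(t_i).
Sum ≈ 6.242.

6.242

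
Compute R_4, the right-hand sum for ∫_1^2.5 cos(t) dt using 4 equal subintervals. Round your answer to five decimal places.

Δt = (2.5 − 1)/4 = 0.375.
Right endpoints: 1.375, 1.75, 2.125, 2.5.
f(1.375) ≈ 0.19455, f(1.75) ≈ -0.17825, f(2.125) ≈ -0.52627, f(2.5) ≈ -0.80114.
Sum = Δt · [f(1.375) + f(1.75) + f(2.125) + f(2.5)].
Sum ≈ -0.49167.

-0.49167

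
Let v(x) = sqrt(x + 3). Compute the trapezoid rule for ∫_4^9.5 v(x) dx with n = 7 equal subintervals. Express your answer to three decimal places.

17.113

Δx = (9.5 − 4)/7 = 11/14.
v(4) ≈ 2.646, v(67/14) ≈ 2.790, v(39/7) ≈ 2.928, v(89/14) ≈ 3.059, v(50/7) ≈ 3.185, v(111/14) ≈ 3.306, v(61/7) ≈ 3.423, v(9.5) ≈ 3.536.
T_7 = (Δx/2)·[v(x_0) + 2v(x_1) + ... + 2v(x_{6}) + v(x_7)].
Sum ≈ 17.113.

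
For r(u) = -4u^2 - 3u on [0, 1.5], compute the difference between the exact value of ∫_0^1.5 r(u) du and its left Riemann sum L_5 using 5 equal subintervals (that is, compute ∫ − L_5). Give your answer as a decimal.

-1.935

Exact integral: ∫_0^1.5 r(u) du = -7.875.
L_5 = -5.94.
Error = -7.875 − (-5.94) = -1.935.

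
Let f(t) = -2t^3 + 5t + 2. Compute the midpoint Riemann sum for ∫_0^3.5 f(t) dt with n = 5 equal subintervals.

Δt = (3.5 − 0)/5 = 0.7.
Midpoints: 0.35, 1.05, 1.75, 2.45, 3.15.
f(0.35) = 3.66425, f(1.05) = 4.93475, f(1.75) = 0.03125, f(2.45) = -15.16225, f(3.15) = -44.76175.
Sum = Δt · [f(0.35) + f(1.05) + f(1.75) + f(2.45) + f(3.15)].
Sum = -35.905625.

-35.905625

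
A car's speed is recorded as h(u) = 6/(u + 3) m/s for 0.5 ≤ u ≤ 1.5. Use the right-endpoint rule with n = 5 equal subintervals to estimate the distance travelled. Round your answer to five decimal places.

1.47044

Δu = (1.5 − 0.5)/5 = 0.2.
Right endpoints: 0.7, 0.9, 1.1, 1.3, 1.5.
h(0.7) = 60/37, h(0.9) = 20/13, h(1.1) = 60/41, h(1.3) = 60/43, h(1.5) = 4/3.
Sum = Δu · [h(0.7) + h(0.9) + h(1.1) + h(1.3) + h(1.5)].
Sum ≈ 1.47044.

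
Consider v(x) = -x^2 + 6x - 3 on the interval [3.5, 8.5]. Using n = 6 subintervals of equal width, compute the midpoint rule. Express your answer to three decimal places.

-25.127

Δx = (8.5 − 3.5)/6 = 5/6.
Midpoints: 47/12, 4.75, 67/12, 77/12, 7.25, 97/12.
v(47/12) = 743/144, v(4.75) = 2.9375, v(67/12) = -97/144, v(77/12) = -817/144, v(7.25) = -12.0625, v(97/12) = -2857/144.
Sum = Δx · [v(47/12) + v(4.75) + v(67/12) + ...].
Sum ≈ -25.127.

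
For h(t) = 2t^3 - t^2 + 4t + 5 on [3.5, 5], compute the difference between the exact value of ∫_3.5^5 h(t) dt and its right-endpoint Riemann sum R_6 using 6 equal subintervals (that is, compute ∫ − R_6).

-20.0703125

Exact integral: ∫_3.5^5 h(t) dt = 243.09375.
R_6 = 263.1640625.
Error = 243.09375 − 263.1640625 = -20.0703125.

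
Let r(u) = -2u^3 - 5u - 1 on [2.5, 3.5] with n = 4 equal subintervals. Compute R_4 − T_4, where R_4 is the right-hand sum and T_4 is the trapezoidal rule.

R_4 = -79.125.
T_4 = -71.6875.
R_4 − T_4 = -7.4375.

-7.4375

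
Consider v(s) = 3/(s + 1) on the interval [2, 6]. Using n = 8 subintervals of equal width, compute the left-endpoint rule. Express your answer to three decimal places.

Δs = (6 − 2)/8 = 0.5.
Left endpoints: 2, 2.5, 3, 3.5, 4, 4.5, 5, 5.5.
v(2) = 1, v(2.5) = 6/7, v(3) = 0.75, v(3.5) = 2/3, v(4) = 0.6, v(4.5) = 6/11, v(5) = 0.5, v(5.5) = 6/13.
Sum = Δs · [v(2) + v(2.5) + v(3) + ...].
Sum ≈ 2.690.

2.690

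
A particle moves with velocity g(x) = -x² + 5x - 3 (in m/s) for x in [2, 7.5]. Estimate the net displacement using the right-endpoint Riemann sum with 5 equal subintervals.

-38.555

Δx = (7.5 − 2)/5 = 1.1.
Right endpoints: 3.1, 4.2, 5.3, 6.4, 7.5.
g(3.1) = 2.89, g(4.2) = 0.36, g(5.3) = -4.59, g(6.4) = -11.96, g(7.5) = -21.75.
Sum = Δx · [g(3.1) + g(4.2) + g(5.3) + g(6.4) + g(7.5)].
Sum = -38.555.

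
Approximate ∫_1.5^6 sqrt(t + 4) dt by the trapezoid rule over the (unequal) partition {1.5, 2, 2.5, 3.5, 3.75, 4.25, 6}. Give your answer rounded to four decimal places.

12.4771

Subinterval widths: 0.5, 0.5, 1, 0.25, 0.5, 1.75.
f(1.5) ≈ 2.3452, f(2) ≈ 2.4495, f(2.5) ≈ 2.5495, f(3.5) ≈ 2.7386, f(3.75) ≈ 2.7839, f(4.25) ≈ 2.8723, f(6) ≈ 3.1623.
On each subinterval the trapezoid contributes (Δt_i/2)·[f(t_{i-1}) + f(t_i)].
Sum ≈ 12.4771.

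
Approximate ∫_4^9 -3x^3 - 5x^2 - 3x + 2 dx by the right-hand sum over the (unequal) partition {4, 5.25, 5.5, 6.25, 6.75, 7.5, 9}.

Subinterval widths: 1.25, 0.25, 0.75, 0.5, 0.75, 1.5.
Right endpoints: 5.25, 5.5, 6.25, 6.75, 7.5, 9.
f(5.25) = -585.671875, f(5.5) = -664.875, f(6.25) = -944.484375, f(6.75) = -1168.703125, f(7.5) = -1567.375, f(9) = -2617.
Sum = Σ Δx_i · f(x_i).
Sum = -7292.0546875.

-7292.0546875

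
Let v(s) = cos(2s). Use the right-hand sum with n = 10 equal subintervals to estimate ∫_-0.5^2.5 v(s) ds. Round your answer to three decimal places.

-0.095

Δs = (2.5 − (-0.5))/10 = 0.3.
Right endpoints: -0.2, 0.1, 0.4, 0.7, 1, 1.3, 1.6, 1.9, 2.2, 2.5.
v(-0.2) ≈ 0.921, v(0.1) ≈ 0.980, v(0.4) ≈ 0.697, v(0.7) ≈ 0.170, v(1) ≈ -0.416, v(1.3) ≈ -0.857, v(1.6) ≈ -0.998, v(1.9) ≈ -0.791, v(2.2) ≈ -0.307, v(2.5) ≈ 0.284.
Sum = Δs · [v(-0.2) + v(0.1) + v(0.4) + ...].
Sum ≈ -0.095.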